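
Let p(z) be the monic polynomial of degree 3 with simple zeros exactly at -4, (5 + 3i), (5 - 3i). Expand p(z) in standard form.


The polynomial is p(z) = ∏_{α ∈ S} (z − α), where S = {-4, (5 + 3i), (5 - 3i)}.
Expanding the product yields: p(z) = z^3 -6·z^2 -6·z + 136.
Note conjugate pairs combine to real quadratics: (z − (5+3i))(z − (5−3i)) = z² − 10z + 34.
The resulting polynomial has degree 3 and real coefficients as required.

p(z) = z^3 -6·z^2 -6·z + 136.


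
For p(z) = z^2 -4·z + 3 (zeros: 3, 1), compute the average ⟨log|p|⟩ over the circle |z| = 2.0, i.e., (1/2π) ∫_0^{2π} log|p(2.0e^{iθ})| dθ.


Zeros: 1, 3; r = 2.0.
Inside |z| < r: 1. Outside (|z| ≥ r): 3.
p(0) = 3, so log|p(0)| = log(3) = 1.0986.
Apply Jensen: I(r) = log|p(0)| + Σ_k log(r/|z_k|), summed over zeros inside |z| < r.
  log(r/|z_k|) for z_k = 1: log(2.0/1) = 0.6931
  Outside zeros (3) contribute nothing to the Jensen sum.
Sum over inside zeros: 0.6931.
I(r) = log|p(0)| + (inside sum) = 1.0986 + 0.6931 = 1.7918.
Note: since some zeros are outside |z| ≤ r, the simplified n·log(r) form does NOT apply — only the inside zeros contribute.

I(r) ≈ 1.7918.


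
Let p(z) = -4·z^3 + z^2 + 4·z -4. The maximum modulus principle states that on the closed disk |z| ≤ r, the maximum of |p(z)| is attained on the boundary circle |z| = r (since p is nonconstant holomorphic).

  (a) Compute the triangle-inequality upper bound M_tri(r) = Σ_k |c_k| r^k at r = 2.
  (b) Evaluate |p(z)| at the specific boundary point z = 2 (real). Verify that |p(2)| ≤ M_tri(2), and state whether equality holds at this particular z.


Coefficients: c_0 = -4, c_1 = 4, c_2 = 1, c_3 = -4. Radius r = 2.
Part (a). Triangle bound: M_tri(r) = Σ_k |c_k| r^k
  = |-4|·2^0 + |4|·2^1 + |1|·2^2 + |-4|·2^3
  = 4 + 8 + 4 + 32 = 48.
This bounds M(r) := max_{|z|=r} |p(z)| from above; equality holds iff all terms c_k z^k can be made to align in phase at a single z on |z|=r.
Part (b). At z = 2 (real, on the circle |z| = r):
  p(2) = (-4)·2^0 + (4)·2^1 + (1)·2^2 + (-4)·2^3 = -24.
  |p(2)| = 24.
Check: |p(2)| = 24 ≤ 48 = M_tri(2). ✓ Equality does not hold at z = 2 (the coefficients have mixed signs, so the terms do not all align in phase there).

M_tri(2) = 48; |p(2)| = 24; equality at z=2: no.


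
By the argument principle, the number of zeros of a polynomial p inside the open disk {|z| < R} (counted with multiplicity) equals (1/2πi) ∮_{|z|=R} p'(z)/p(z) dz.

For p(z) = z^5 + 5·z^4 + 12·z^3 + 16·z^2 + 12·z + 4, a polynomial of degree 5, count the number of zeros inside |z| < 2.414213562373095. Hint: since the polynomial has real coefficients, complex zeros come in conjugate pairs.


The zeros of p are: (-1 + 1i), (-1 - 1i), (-1 + 1i), (-1 - 1i), -1.
Their magnitudes are: 1.414, 1.414, 1.414, 1.414, 1.
Zeros with |z| < R = 2.414213562373095: (-1 + 1i), (-1 - 1i), (-1 + 1i), (-1 - 1i), -1.
Count = 5.
By the argument principle, (1/2πi) ∮_{|z|=R} p'(z)/p(z) dz equals exactly this count.

Number of zeros inside |z| < 2.414213562373095: 5.


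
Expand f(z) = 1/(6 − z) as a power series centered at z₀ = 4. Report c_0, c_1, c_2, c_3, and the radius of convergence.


Let w = z − z₀, so z = z₀ + w.
Then 6 − z = 6 − (z₀ + w) = (6 − z₀) − w = 2 − w.
f(z) = 1/(2 − w) = (1/(2)) · 1/(1 − w/(2)) = Σ_{n≥0} w^n / (2)^(n+1).
So c_n = 1/(2)^(n+1):
  c_0 = 1/(2)^1 = 1/2.
  c_1 = 1/(2)^2 = 1/4.
  c_2 = 1/(2)^3 = 1/8.
  c_3 = 1/(2)^4 = 1/16.
The series is valid for |w/d| < 1, i.e. |z − z₀| < |d|.
Radius of convergence: R = |6 − z₀| = |2| = 2 (distance from z₀ to the singularity z = 6).

c_0 = 1/2, c_1 = 1/4, c_2 = 1/8, c_3 = 1/16; R = 2.


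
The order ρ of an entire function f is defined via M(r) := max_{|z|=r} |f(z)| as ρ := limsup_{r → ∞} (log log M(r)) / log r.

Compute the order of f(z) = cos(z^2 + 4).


Write cos(w) = (e^{iw} ± e^{−iw})/(2 or 2i), so |cos(w)| ≤ e^{|w|}. With w = z^2 + 4, |w| ≤ 1r^2 + 4 on |z|=r, giving M(r) ≤ e^{1r^2 + 4} and ρ ≤ 2. For the lower bound, choose z on |z|=r with 1z^2 purely imaginary of modulus 1r^2; then |cos(z^2 + 4)| grows like e^{1r^2}/2, so ρ ≥ 2. Hence ρ = 2.
Therefore ρ = 2.

Order ρ = 2.


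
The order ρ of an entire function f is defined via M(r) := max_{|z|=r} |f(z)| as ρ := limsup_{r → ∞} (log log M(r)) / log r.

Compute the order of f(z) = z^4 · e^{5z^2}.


M(r) = max_{|z|=r} |1|·|z|^4·|e^{5z^2}| = 1·r^4 · e^{5r^2} (the factors attain their maxima compatibly on |z|=r). Then log M(r) = log 1 + 4·log r + 5r^2, dominated by the last term, so log log M(r) ~ 2·log r. The polynomial factor 1z^4 contributes only a log r term and does not affect the order. ρ = 2.
Therefore ρ = 2.

Order ρ = 2.


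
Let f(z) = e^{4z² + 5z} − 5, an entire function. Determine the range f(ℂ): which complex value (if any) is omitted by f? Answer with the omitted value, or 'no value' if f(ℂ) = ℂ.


Little Picard bounds the complement of f(ℂ) to at most one point.
The exponent g(z) = 4z² + 5z is a nonconstant polynomial, hence surjective onto ℂ. So e^{g(z)} takes every value in {e^w : w ∈ ℂ} = ℂ ∖ {0}. Adding -5 shifts the range to ℂ ∖ {-5}. f omits exactly -5.

Omitted value: -5.


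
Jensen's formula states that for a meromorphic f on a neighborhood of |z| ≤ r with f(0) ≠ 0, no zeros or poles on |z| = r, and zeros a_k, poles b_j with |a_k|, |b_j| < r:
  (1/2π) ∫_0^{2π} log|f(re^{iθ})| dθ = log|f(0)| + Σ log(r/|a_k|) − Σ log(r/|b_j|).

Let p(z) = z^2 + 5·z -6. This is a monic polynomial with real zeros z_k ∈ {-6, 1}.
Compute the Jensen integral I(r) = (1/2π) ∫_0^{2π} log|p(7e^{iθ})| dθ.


Zeros: -6, 1; r = 7.
Inside |z| < r: -6, 1. Outside (|z| ≥ r): ∅.
p(0) = -6, so log|p(0)| = log(6) = 1.7918.
Apply Jensen: I(r) = log|p(0)| + Σ_k log(r/|z_k|), summed over zeros inside |z| < r.
  log(r/|z_k|) for z_k = -6: log(7/6) = 0.1542
  log(r/|z_k|) for z_k = 1: log(7/1) = 1.9459
Sum over inside zeros: 2.1001.
I(r) = log|p(0)| + (inside sum) = 1.7918 + 2.1001 = 3.8918.
Closed form (all zeros inside, monic): I(r) = n·log(r) = 2·log(7) = 3.8918. ✓

I(r) ≈ 3.8918.


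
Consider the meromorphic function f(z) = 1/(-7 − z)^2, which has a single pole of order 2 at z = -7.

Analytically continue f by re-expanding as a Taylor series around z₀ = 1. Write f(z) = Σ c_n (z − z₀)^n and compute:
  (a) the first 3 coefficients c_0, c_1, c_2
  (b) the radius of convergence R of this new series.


Let w = z − z₀, so z = z₀ + w.
Then -7 − z = -7 − (z₀ + w) = (-7 − z₀) − w = -8 − w.
f(z) = 1/(-8 − w)^2 = (1/(-8)^2) · (1 − w/(-8))^{−2}.
By the binomial series (1−u)^{−2} = Σ_{n≥0} C(n+1, 1) u^n for |u|<1, with u = w/(-8):
  c_n = C(n+1, 1) / (-8)^(n+2).
  c_0 = 1/(-8)^2 = 1/64.
  c_1 = 2/(-8)^3 = -1/256.
  c_2 = 3/(-8)^4 = 3/4096.
The series is valid for |w/d| < 1, i.e. |z − z₀| < |d|.
Radius of convergence: R = |-7 − z₀| = |-8| = 8 (distance from z₀ to the singularity z = -7).

c_0 = 1/64, c_1 = -1/256, c_2 = 3/4096; R = 8.


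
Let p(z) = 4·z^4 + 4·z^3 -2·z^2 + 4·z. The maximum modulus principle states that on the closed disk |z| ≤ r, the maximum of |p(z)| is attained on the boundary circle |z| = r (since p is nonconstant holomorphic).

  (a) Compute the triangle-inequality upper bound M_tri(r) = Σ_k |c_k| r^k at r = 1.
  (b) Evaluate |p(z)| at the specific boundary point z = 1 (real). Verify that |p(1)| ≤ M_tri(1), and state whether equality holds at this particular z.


Coefficients: c_0 = 0, c_1 = 4, c_2 = -2, c_3 = 4, c_4 = 4. Radius r = 1.
Part (a). Triangle bound: M_tri(r) = Σ_k |c_k| r^k
  = |0|·1^0 + |4|·1^1 + |-2|·1^2 + |4|·1^3 + |4|·1^4
  = 0 + 4 + 2 + 4 + 4 = 14.
This bounds M(r) := max_{|z|=r} |p(z)| from above; equality holds iff all terms c_k z^k can be made to align in phase at a single z on |z|=r.
Part (b). At z = 1 (real, on the circle |z| = r):
  p(1) = (0)·1^0 + (4)·1^1 + (-2)·1^2 + (4)·1^3 + (4)·1^4 = 10.
  |p(1)| = 10.
Check: |p(1)| = 10 ≤ 14 = M_tri(1). ✓ Equality does not hold at z = 1 (the coefficients have mixed signs, so the terms do not all align in phase there).

M_tri(1) = 14; |p(1)| = 10; equality at z=1: no.


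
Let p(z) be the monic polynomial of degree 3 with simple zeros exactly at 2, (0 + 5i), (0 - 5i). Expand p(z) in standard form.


The polynomial is p(z) = ∏_{α ∈ S} (z − α), where S = {2, (0 + 5i), (0 - 5i)}.
Expanding the product yields: p(z) = z^3 -2·z^2 + 25·z -50.
Note conjugate pairs combine to real quadratics: (z − (0+5i))(z − (0−5i)) = z² + 25.
The resulting polynomial has degree 3 and real coefficients as required.

p(z) = z^3 -2·z^2 + 25·z -50.


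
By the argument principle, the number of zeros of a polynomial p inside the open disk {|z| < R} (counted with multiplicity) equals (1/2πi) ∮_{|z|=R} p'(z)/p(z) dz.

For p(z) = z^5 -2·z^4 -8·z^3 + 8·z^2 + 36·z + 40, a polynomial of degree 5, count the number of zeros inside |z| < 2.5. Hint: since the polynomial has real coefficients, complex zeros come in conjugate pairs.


The zeros of p are: (-1 + 1i), (-1 - 1i), -2, (3 + 1i), (3 - 1i).
Their magnitudes are: 1.414, 1.414, 2, 3.162, 3.162.
Zeros with |z| < R = 2.5: (-1 + 1i), (-1 - 1i), -2.
Count = 3.
By the argument principle, (1/2πi) ∮_{|z|=R} p'(z)/p(z) dz equals exactly this count.

Number of zeros inside |z| < 2.5: 3.


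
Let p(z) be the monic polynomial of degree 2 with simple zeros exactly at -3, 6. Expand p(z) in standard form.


The polynomial is p(z) = ∏_{α ∈ S} (z − α), where S = {-3, 6}.
Expanding the product yields: p(z) = z^2 -3·z -18.
The resulting polynomial has degree 2 and real coefficients as required.

p(z) = z^2 -3·z -18.


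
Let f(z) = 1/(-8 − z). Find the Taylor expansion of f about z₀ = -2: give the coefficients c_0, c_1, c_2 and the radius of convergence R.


Let w = z − z₀, so z = z₀ + w.
Then -8 − z = -8 − (z₀ + w) = (-8 − z₀) − w = -6 − w.
f(z) = 1/(-6 − w) = (1/(-6)) · 1/(1 − w/(-6)) = Σ_{n≥0} w^n / (-6)^(n+1).
So c_n = 1/(-6)^(n+1):
  c_0 = 1/(-6)^1 = -1/6.
  c_1 = 1/(-6)^2 = 1/36.
  c_2 = 1/(-6)^3 = -1/216.
The series is valid for |w/d| < 1, i.e. |z − z₀| < |d|.
Radius of convergence: R = |-8 − z₀| = |-6| = 6 (distance from z₀ to the singularity z = -8).

c_0 = -1/6, c_1 = 1/36, c_2 = -1/216; R = 6.


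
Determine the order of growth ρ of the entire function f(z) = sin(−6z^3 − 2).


Write sin(w) = (e^{iw} ± e^{−iw})/(2 or 2i), so |sin(w)| ≤ e^{|w|}. With w = −6z^3 − 2, |w| ≤ 6r^3 + 2 on |z|=r, giving M(r) ≤ e^{6r^3 + 2} and ρ ≤ 3. For the lower bound, choose z on |z|=r with -6z^3 purely imaginary of modulus 6r^3; then |sin(−6z^3 − 2)| grows like e^{6r^3}/2, so ρ ≥ 3. Hence ρ = 3.
Therefore ρ = 3.

Order ρ = 3.


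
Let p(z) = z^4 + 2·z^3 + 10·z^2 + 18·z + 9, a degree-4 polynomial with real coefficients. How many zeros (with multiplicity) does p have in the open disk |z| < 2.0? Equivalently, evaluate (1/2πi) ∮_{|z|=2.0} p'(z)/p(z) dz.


The zeros of p are: (0 + 3i), (0 - 3i), -1, -1.
Their magnitudes are: 3, 3, 1, 1.
Zeros with |z| < R = 2.0: -1, -1.
Count = 2.
By the argument principle, (1/2πi) ∮_{|z|=R} p'(z)/p(z) dz equals exactly this count.

Number of zeros inside |z| < 2.0: 2.


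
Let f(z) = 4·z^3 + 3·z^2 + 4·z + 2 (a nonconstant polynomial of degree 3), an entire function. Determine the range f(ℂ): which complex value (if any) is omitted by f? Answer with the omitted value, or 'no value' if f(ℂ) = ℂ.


Little Picard bounds the complement of f(ℂ) to at most one point.
For every w ∈ ℂ, the equation p(z) − w = 0 is a nonconstant polynomial in z and hence has at least one root by the fundamental theorem of algebra. So p is surjective onto ℂ, omitting no value.

Omitted value: no value.


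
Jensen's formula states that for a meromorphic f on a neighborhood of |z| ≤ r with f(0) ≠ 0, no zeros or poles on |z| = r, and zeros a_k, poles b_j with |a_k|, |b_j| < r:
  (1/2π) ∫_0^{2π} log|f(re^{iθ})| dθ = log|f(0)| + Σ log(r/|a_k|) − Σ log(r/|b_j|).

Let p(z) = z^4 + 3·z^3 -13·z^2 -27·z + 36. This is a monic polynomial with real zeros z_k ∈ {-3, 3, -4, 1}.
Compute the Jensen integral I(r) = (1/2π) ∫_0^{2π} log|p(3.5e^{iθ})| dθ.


Zeros: -4, -3, 1, 3; r = 3.5.
Inside |z| < r: -3, 1, 3. Outside (|z| ≥ r): -4.
p(0) = 36, so log|p(0)| = log(36) = 3.5835.
Apply Jensen: I(r) = log|p(0)| + Σ_k log(r/|z_k|), summed over zeros inside |z| < r.
  log(r/|z_k|) for z_k = -3: log(3.5/3) = 0.1542
  log(r/|z_k|) for z_k = 3: log(3.5/3) = 0.1542
  log(r/|z_k|) for z_k = 1: log(3.5/1) = 1.2528
  Outside zeros (-4) contribute nothing to the Jensen sum.
Sum over inside zeros: 1.5611.
I(r) = log|p(0)| + (inside sum) = 3.5835 + 1.5611 = 5.1446.
Note: since some zeros are outside |z| ≤ r, the simplified n·log(r) form does NOT apply — only the inside zeros contribute.

I(r) ≈ 5.1446.


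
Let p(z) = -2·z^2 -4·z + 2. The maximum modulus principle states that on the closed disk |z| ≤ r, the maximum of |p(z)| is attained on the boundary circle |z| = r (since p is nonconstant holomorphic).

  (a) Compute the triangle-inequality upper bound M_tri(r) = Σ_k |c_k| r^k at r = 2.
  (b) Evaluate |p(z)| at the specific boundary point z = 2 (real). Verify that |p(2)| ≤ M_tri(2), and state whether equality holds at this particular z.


Coefficients: c_0 = 2, c_1 = -4, c_2 = -2. Radius r = 2.
Part (a). Triangle bound: M_tri(r) = Σ_k |c_k| r^k
  = |2|·2^0 + |-4|·2^1 + |-2|·2^2
  = 2 + 8 + 8 = 18.
This bounds M(r) := max_{|z|=r} |p(z)| from above; equality holds iff all terms c_k z^k can be made to align in phase at a single z on |z|=r.
Part (b). At z = 2 (real, on the circle |z| = r):
  p(2) = (2)·2^0 + (-4)·2^1 + (-2)·2^2 = -14.
  |p(2)| = 14.
Check: |p(2)| = 14 ≤ 18 = M_tri(2). ✓ Equality does not hold at z = 2 (the coefficients have mixed signs, so the terms do not all align in phase there).

M_tri(2) = 18; |p(2)| = 14; equality at z=2: no.


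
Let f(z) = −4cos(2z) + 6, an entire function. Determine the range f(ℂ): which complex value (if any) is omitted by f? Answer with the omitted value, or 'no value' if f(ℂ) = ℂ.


Little Picard bounds the complement of f(ℂ) to at most one point.
cos is entire and surjective onto ℂ: for every w ∈ ℂ, cos(ζ) = w has a solution ζ ∈ ℂ (e.g., via the complex inverse arccos). With ζ = 2z this gives z = ζ/(2). Then -4·cos(2z) takes every value in -4·ℂ = ℂ, and adding 6 is a bijection of ℂ. So f is surjective and omits no value. (Note: only on the real line is cos bounded by [−1, 1].)

Omitted value: no value.


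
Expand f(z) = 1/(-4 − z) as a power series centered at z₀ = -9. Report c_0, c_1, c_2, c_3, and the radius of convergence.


Let w = z − z₀, so z = z₀ + w.
Then -4 − z = -4 − (z₀ + w) = (-4 − z₀) − w = 5 − w.
f(z) = 1/(5 − w) = (1/(5)) · 1/(1 − w/(5)) = Σ_{n≥0} w^n / (5)^(n+1).
So c_n = 1/(5)^(n+1):
  c_0 = 1/(5)^1 = 1/5.
  c_1 = 1/(5)^2 = 1/25.
  c_2 = 1/(5)^3 = 1/125.
  c_3 = 1/(5)^4 = 1/625.
The series is valid for |w/d| < 1, i.e. |z − z₀| < |d|.
Radius of convergence: R = |-4 − z₀| = |5| = 5 (distance from z₀ to the singularity z = -4).

c_0 = 1/5, c_1 = 1/25, c_2 = 1/125, c_3 = 1/625; R = 5.


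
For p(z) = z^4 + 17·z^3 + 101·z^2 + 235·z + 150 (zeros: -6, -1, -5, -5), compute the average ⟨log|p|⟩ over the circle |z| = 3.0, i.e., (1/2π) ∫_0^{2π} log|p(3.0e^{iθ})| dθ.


Zeros: -6, -5, -5, -1; r = 3.0.
Inside |z| < r: -1. Outside (|z| ≥ r): -6, -5, -5.
p(0) = 150, so log|p(0)| = log(150) = 5.0106.
Apply Jensen: I(r) = log|p(0)| + Σ_k log(r/|z_k|), summed over zeros inside |z| < r.
  log(r/|z_k|) for z_k = -1: log(3.0/1) = 1.0986
  Outside zeros (-6, -5, -5) contribute nothing to the Jensen sum.
Sum over inside zeros: 1.0986.
I(r) = log|p(0)| + (inside sum) = 5.0106 + 1.0986 = 6.1092.
Note: since some zeros are outside |z| ≤ r, the simplified n·log(r) form does NOT apply — only the inside zeros contribute.

I(r) ≈ 6.1092.


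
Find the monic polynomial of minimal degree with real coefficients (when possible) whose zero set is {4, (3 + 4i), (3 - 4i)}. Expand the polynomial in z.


The polynomial is p(z) = ∏_{α ∈ S} (z − α), where S = {4, (3 + 4i), (3 - 4i)}.
Expanding the product yields: p(z) = z^3 -10·z^2 + 49·z -100.
Note conjugate pairs combine to real quadratics: (z − (3+4i))(z − (3−4i)) = z² − 6z + 25.
The resulting polynomial has degree 3 and real coefficients as required.

p(z) = z^3 -10·z^2 + 49·z -100.


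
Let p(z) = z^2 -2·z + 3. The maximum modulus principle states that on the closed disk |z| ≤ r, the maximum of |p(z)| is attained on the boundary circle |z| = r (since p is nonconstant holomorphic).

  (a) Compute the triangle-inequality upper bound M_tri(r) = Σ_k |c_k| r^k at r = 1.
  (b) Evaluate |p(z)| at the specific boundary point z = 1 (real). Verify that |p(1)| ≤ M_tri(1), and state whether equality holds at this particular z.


Coefficients: c_0 = 3, c_1 = -2, c_2 = 1. Radius r = 1.
Part (a). Triangle bound: M_tri(r) = Σ_k |c_k| r^k
  = |3|·1^0 + |-2|·1^1 + |1|·1^2
  = 3 + 2 + 1 = 6.
This bounds M(r) := max_{|z|=r} |p(z)| from above; equality holds iff all terms c_k z^k can be made to align in phase at a single z on |z|=r.
Part (b). At z = 1 (real, on the circle |z| = r):
  p(1) = (3)·1^0 + (-2)·1^1 + (1)·1^2 = 2.
  |p(1)| = 2.
Check: |p(1)| = 2 ≤ 6 = M_tri(1). ✓ Equality does not hold at z = 1 (the coefficients have mixed signs, so the terms do not all align in phase there).

M_tri(1) = 6; |p(1)| = 2; equality at z=1: no.


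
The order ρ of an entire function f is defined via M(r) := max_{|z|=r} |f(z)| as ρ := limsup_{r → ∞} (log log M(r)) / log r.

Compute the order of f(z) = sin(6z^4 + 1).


Write sin(w) = (e^{iw} ± e^{−iw})/(2 or 2i), so |sin(w)| ≤ e^{|w|}. With w = 6z^4 + 1, |w| ≤ 6r^4 + 1 on |z|=r, giving M(r) ≤ e^{6r^4 + 1} and ρ ≤ 4. For the lower bound, choose z on |z|=r with 6z^4 purely imaginary of modulus 6r^4; then |sin(6z^4 + 1)| grows like e^{6r^4}/2, so ρ ≥ 4. Hence ρ = 4.
Therefore ρ = 4.

Order ρ = 4.


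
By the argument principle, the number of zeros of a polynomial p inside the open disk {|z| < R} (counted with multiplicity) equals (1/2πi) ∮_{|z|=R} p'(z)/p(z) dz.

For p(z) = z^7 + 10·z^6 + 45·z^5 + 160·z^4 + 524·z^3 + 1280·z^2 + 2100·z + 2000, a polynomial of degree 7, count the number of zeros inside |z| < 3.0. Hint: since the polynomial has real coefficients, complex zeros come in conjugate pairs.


The zeros of p are: (-1 + 2i), (-1 - 2i), -4, (1 + 3i), (1 - 3i), (-3 + 1i), (-3 - 1i).
Their magnitudes are: 2.236, 2.236, 4, 3.162, 3.162, 3.162, 3.162.
Zeros with |z| < R = 3.0: (-1 + 2i), (-1 - 2i).
Count = 2.
By the argument principle, (1/2πi) ∮_{|z|=R} p'(z)/p(z) dz equals exactly this count.

Number of zeros inside |z| < 3.0: 2.


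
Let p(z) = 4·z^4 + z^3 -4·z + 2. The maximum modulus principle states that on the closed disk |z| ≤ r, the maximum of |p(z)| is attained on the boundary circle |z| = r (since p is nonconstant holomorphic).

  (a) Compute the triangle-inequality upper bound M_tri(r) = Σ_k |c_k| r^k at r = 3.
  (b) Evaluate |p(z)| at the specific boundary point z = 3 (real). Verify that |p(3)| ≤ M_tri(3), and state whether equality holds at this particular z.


Coefficients: c_0 = 2, c_1 = -4, c_2 = 0, c_3 = 1, c_4 = 4. Radius r = 3.
Part (a). Triangle bound: M_tri(r) = Σ_k |c_k| r^k
  = |2|·3^0 + |-4|·3^1 + |0|·3^2 + |1|·3^3 + |4|·3^4
  = 2 + 12 + 0 + 27 + 324 = 365.
This bounds M(r) := max_{|z|=r} |p(z)| from above; equality holds iff all terms c_k z^k can be made to align in phase at a single z on |z|=r.
Part (b). At z = 3 (real, on the circle |z| = r):
  p(3) = (2)·3^0 + (-4)·3^1 + (0)·3^2 + (1)·3^3 + (4)·3^4 = 341.
  |p(3)| = 341.
Check: |p(3)| = 341 ≤ 365 = M_tri(3). ✓ Equality does not hold at z = 3 (the coefficients have mixed signs, so the terms do not all align in phase there).

M_tri(3) = 365; |p(3)| = 341; equality at z=3: no.


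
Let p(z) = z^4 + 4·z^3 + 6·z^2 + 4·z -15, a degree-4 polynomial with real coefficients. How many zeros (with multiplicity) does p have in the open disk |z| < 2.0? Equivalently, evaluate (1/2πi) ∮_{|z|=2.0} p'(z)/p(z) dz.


The zeros of p are: 1, -3, (-1 + 2i), (-1 - 2i).
Their magnitudes are: 1, 3, 2.236, 2.236.
Zeros with |z| < R = 2.0: 1.
Count = 1.
By the argument principle, (1/2πi) ∮_{|z|=R} p'(z)/p(z) dz equals exactly this count.

Number of zeros inside |z| < 2.0: 1.


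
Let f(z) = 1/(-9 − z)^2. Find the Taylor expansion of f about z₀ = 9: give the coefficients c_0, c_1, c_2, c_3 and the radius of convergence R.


Let w = z − z₀, so z = z₀ + w.
Then -9 − z = -9 − (z₀ + w) = (-9 − z₀) − w = -18 − w.
f(z) = 1/(-18 − w)^2 = (1/(-18)^2) · (1 − w/(-18))^{−2}.
By the binomial series (1−u)^{−2} = Σ_{n≥0} C(n+1, 1) u^n for |u|<1, with u = w/(-18):
  c_n = C(n+1, 1) / (-18)^(n+2).
  c_0 = 1/(-18)^2 = 1/324.
  c_1 = 2/(-18)^3 = -1/2916.
  c_2 = 3/(-18)^4 = 1/34992.
  c_3 = 4/(-18)^5 = -1/472392.
The series is valid for |w/d| < 1, i.e. |z − z₀| < |d|.
Radius of convergence: R = |-9 − z₀| = |-18| = 18 (distance from z₀ to the singularity z = -9).

c_0 = 1/324, c_1 = -1/2916, c_2 = 1/34992, c_3 = -1/472392; R = 18.


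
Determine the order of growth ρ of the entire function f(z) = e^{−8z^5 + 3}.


|e^{−8z^5 + 3}| = e^{Re(-8·z^5) + 3} ≤ e^{8|z|^5 + 3} = e^{8r^5 + 3} on |z| = r, so ρ ≤ 5. Choosing z on |z|=r so that -8·z^5 is real positive (always possible by picking arg z appropriately) gives |f(z)| = e^{8r^5 + 3}, matching the bound. The additive constant 3 does not affect log log M(r) ~ 5·log r. Hence ρ = 5.
Therefore ρ = 5.

Order ρ = 5.


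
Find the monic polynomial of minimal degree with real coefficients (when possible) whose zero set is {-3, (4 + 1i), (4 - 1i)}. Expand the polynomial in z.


The polynomial is p(z) = ∏_{α ∈ S} (z − α), where S = {-3, (4 + 1i), (4 - 1i)}.
Expanding the product yields: p(z) = z^3 -5·z^2 -7·z + 51.
Note conjugate pairs combine to real quadratics: (z − (4+1i))(z − (4−1i)) = z² − 8z + 17.
The resulting polynomial has degree 3 and real coefficients as required.

p(z) = z^3 -5·z^2 -7·z + 51.


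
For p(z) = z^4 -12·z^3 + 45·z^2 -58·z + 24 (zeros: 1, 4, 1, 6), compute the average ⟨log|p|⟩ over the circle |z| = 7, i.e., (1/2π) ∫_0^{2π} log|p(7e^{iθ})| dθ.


Zeros: 1, 1, 4, 6; r = 7.
Inside |z| < r: 1, 1, 4, 6. Outside (|z| ≥ r): ∅.
p(0) = 24, so log|p(0)| = log(24) = 3.1781.
Apply Jensen: I(r) = log|p(0)| + Σ_k log(r/|z_k|), summed over zeros inside |z| < r.
  log(r/|z_k|) for z_k = 1: log(7/1) = 1.9459
  log(r/|z_k|) for z_k = 4: log(7/4) = 0.5596
  log(r/|z_k|) for z_k = 1: log(7/1) = 1.9459
  log(r/|z_k|) for z_k = 6: log(7/6) = 0.1542
Sum over inside zeros: 4.6056.
I(r) = log|p(0)| + (inside sum) = 3.1781 + 4.6056 = 7.7836.
Closed form (all zeros inside, monic): I(r) = n·log(r) = 4·log(7) = 7.7836. ✓

I(r) ≈ 7.7836.


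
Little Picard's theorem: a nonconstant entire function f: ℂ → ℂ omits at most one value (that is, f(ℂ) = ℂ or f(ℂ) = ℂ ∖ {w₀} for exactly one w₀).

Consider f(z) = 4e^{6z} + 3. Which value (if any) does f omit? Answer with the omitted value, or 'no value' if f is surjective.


Little Picard bounds the complement of f(ℂ) to at most one point.
e^{6z} is never zero on ℂ, so 4·e^{6z} takes every value in ℂ ∖ {0}. Adding 3 shifts the range to ℂ ∖ {3}. Thus f omits exactly the value 3.

Omitted value: 3.


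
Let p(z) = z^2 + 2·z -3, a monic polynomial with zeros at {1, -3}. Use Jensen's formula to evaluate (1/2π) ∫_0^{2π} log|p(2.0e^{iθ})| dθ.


Zeros: -3, 1; r = 2.0.
Inside |z| < r: 1. Outside (|z| ≥ r): -3.
p(0) = -3, so log|p(0)| = log(3) = 1.0986.
Apply Jensen: I(r) = log|p(0)| + Σ_k log(r/|z_k|), summed over zeros inside |z| < r.
  log(r/|z_k|) for z_k = 1: log(2.0/1) = 0.6931
  Outside zeros (-3) contribute nothing to the Jensen sum.
Sum over inside zeros: 0.6931.
I(r) = log|p(0)| + (inside sum) = 1.0986 + 0.6931 = 1.7918.
Note: since some zeros are outside |z| ≤ r, the simplified n·log(r) form does NOT apply — only the inside zeros contribute.

I(r) ≈ 1.7918.


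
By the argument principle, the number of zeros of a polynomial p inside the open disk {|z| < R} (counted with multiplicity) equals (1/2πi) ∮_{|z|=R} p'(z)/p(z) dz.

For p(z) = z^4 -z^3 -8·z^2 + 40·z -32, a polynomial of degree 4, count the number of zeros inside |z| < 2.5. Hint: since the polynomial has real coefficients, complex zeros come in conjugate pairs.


The zeros of p are: 1, (2 + 2i), (2 - 2i), -4.
Their magnitudes are: 1, 2.828, 2.828, 4.
Zeros with |z| < R = 2.5: 1.
Count = 1.
By the argument principle, (1/2πi) ∮_{|z|=R} p'(z)/p(z) dz equals exactly this count.

Number of zeros inside |z| < 2.5: 1.


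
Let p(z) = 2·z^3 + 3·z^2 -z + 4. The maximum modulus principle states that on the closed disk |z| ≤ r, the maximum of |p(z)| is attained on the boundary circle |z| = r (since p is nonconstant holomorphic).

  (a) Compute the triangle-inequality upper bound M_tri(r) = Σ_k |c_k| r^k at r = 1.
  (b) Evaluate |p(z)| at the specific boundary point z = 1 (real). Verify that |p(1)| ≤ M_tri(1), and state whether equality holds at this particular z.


Coefficients: c_0 = 4, c_1 = -1, c_2 = 3, c_3 = 2. Radius r = 1.
Part (a). Triangle bound: M_tri(r) = Σ_k |c_k| r^k
  = |4|·1^0 + |-1|·1^1 + |3|·1^2 + |2|·1^3
  = 4 + 1 + 3 + 2 = 10.
This bounds M(r) := max_{|z|=r} |p(z)| from above; equality holds iff all terms c_k z^k can be made to align in phase at a single z on |z|=r.
Part (b). At z = 1 (real, on the circle |z| = r):
  p(1) = (4)·1^0 + (-1)·1^1 + (3)·1^2 + (2)·1^3 = 8.
  |p(1)| = 8.
Check: |p(1)| = 8 ≤ 10 = M_tri(1). ✓ Equality does not hold at z = 1 (the coefficients have mixed signs, so the terms do not all align in phase there).

M_tri(1) = 10; |p(1)| = 8; equality at z=1: no.


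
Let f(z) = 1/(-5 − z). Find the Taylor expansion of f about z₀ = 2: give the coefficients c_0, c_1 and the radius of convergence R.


Let w = z − z₀, so z = z₀ + w.
Then -5 − z = -5 − (z₀ + w) = (-5 − z₀) − w = -7 − w.
f(z) = 1/(-7 − w) = (1/(-7)) · 1/(1 − w/(-7)) = Σ_{n≥0} w^n / (-7)^(n+1).
So c_n = 1/(-7)^(n+1):
  c_0 = 1/(-7)^1 = -1/7.
  c_1 = 1/(-7)^2 = 1/49.
The series is valid for |w/d| < 1, i.e. |z − z₀| < |d|.
Radius of convergence: R = |-5 − z₀| = |-7| = 7 (distance from z₀ to the singularity z = -5).

c_0 = -1/7, c_1 = 1/49; R = 7.


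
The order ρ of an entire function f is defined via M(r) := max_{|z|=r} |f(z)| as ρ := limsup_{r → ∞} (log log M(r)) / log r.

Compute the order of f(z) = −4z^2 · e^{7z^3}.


M(r) = max_{|z|=r} |-4|·|z|^2·|e^{7z^3}| = 4·r^2 · e^{7r^3} (the factors attain their maxima compatibly on |z|=r). Then log M(r) = log 4 + 2·log r + 7r^3, dominated by the last term, so log log M(r) ~ 3·log r. The polynomial factor -4z^2 contributes only a log r term and does not affect the order. ρ = 3.
Therefore ρ = 3.

Order ρ = 3.


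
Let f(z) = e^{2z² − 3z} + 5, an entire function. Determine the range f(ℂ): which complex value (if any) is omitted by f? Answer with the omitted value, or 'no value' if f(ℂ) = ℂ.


Little Picard bounds the complement of f(ℂ) to at most one point.
The exponent g(z) = 2z² − 3z is a nonconstant polynomial, hence surjective onto ℂ. So e^{g(z)} takes every value in {e^w : w ∈ ℂ} = ℂ ∖ {0}. Adding 5 shifts the range to ℂ ∖ {5}. f omits exactly 5.

Omitted value: 5.


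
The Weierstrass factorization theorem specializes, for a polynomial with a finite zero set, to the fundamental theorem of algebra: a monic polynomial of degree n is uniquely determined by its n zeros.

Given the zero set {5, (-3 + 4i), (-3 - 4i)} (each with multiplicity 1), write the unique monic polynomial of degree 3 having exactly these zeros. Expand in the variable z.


The polynomial is p(z) = ∏_{α ∈ S} (z − α), where S = {5, (-3 + 4i), (-3 - 4i)}.
Expanding the product yields: p(z) = z^3 + z^2 -5·z -125.
Note conjugate pairs combine to real quadratics: (z − (-3+4i))(z − (-3−4i)) = z² + 6z + 25.
The resulting polynomial has degree 3 and real coefficients as required.

p(z) = z^3 + z^2 -5·z -125.


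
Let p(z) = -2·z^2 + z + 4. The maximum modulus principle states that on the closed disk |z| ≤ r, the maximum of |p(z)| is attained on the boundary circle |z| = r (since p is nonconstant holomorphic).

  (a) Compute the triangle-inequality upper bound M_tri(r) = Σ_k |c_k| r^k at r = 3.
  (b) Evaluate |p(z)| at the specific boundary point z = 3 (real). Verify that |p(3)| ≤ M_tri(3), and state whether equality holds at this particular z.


Coefficients: c_0 = 4, c_1 = 1, c_2 = -2. Radius r = 3.
Part (a). Triangle bound: M_tri(r) = Σ_k |c_k| r^k
  = |4|·3^0 + |1|·3^1 + |-2|·3^2
  = 4 + 3 + 18 = 25.
This bounds M(r) := max_{|z|=r} |p(z)| from above; equality holds iff all terms c_k z^k can be made to align in phase at a single z on |z|=r.
Part (b). At z = 3 (real, on the circle |z| = r):
  p(3) = (4)·3^0 + (1)·3^1 + (-2)·3^2 = -11.
  |p(3)| = 11.
Check: |p(3)| = 11 ≤ 25 = M_tri(3). ✓ Equality does not hold at z = 3 (the coefficients have mixed signs, so the terms do not all align in phase there).

M_tri(3) = 25; |p(3)| = 11; equality at z=3: no.


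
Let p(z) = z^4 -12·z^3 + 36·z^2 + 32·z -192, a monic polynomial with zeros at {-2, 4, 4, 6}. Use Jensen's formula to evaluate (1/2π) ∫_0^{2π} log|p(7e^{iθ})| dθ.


Zeros: -2, 4, 4, 6; r = 7.
Inside |z| < r: -2, 4, 4, 6. Outside (|z| ≥ r): ∅.
p(0) = -192, so log|p(0)| = log(192) = 5.2575.
Apply Jensen: I(r) = log|p(0)| + Σ_k log(r/|z_k|), summed over zeros inside |z| < r.
  log(r/|z_k|) for z_k = -2: log(7/2) = 1.2528
  log(r/|z_k|) for z_k = 4: log(7/4) = 0.5596
  log(r/|z_k|) for z_k = 4: log(7/4) = 0.5596
  log(r/|z_k|) for z_k = 6: log(7/6) = 0.1542
Sum over inside zeros: 2.5261.
I(r) = log|p(0)| + (inside sum) = 5.2575 + 2.5261 = 7.7836.
Closed form (all zeros inside, monic): I(r) = n·log(r) = 4·log(7) = 7.7836. ✓

I(r) ≈ 7.7836.


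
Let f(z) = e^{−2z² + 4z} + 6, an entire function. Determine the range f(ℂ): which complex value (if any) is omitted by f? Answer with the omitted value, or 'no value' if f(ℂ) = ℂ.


Little Picard bounds the complement of f(ℂ) to at most one point.
The exponent g(z) = −2z² + 4z is a nonconstant polynomial, hence surjective onto ℂ. So e^{g(z)} takes every value in {e^w : w ∈ ℂ} = ℂ ∖ {0}. Adding 6 shifts the range to ℂ ∖ {6}. f omits exactly 6.

Omitted value: 6.


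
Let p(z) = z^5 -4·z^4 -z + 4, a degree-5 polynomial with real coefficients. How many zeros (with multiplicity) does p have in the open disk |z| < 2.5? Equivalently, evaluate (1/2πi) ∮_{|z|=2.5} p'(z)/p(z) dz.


The zeros of p are: (0 + 1i), (0 - 1i), -1, 4, 1.
Their magnitudes are: 1, 1, 1, 4, 1.
Zeros with |z| < R = 2.5: (0 + 1i), (0 - 1i), -1, 1.
Count = 4.
By the argument principle, (1/2πi) ∮_{|z|=R} p'(z)/p(z) dz equals exactly this count.

Number of zeros inside |z| < 2.5: 4.


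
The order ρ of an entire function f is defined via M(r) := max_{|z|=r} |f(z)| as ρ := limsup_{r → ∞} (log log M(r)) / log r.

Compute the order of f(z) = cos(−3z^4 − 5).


Write cos(w) = (e^{iw} ± e^{−iw})/(2 or 2i), so |cos(w)| ≤ e^{|w|}. With w = −3z^4 − 5, |w| ≤ 3r^4 + 5 on |z|=r, giving M(r) ≤ e^{3r^4 + 5} and ρ ≤ 4. For the lower bound, choose z on |z|=r with -3z^4 purely imaginary of modulus 3r^4; then |cos(−3z^4 − 5)| grows like e^{3r^4}/2, so ρ ≥ 4. Hence ρ = 4.
Therefore ρ = 4.

Order ρ = 4.


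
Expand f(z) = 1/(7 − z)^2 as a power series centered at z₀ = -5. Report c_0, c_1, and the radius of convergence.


Let w = z − z₀, so z = z₀ + w.
Then 7 − z = 7 − (z₀ + w) = (7 − z₀) − w = 12 − w.
f(z) = 1/(12 − w)^2 = (1/(12)^2) · (1 − w/(12))^{−2}.
By the binomial series (1−u)^{−2} = Σ_{n≥0} C(n+1, 1) u^n for |u|<1, with u = w/(12):
  c_n = C(n+1, 1) / (12)^(n+2).
  c_0 = 1/(12)^2 = 1/144.
  c_1 = 2/(12)^3 = 1/864.
The series is valid for |w/d| < 1, i.e. |z − z₀| < |d|.
Radius of convergence: R = |7 − z₀| = |12| = 12 (distance from z₀ to the singularity z = 7).

c_0 = 1/144, c_1 = 1/864; R = 12.


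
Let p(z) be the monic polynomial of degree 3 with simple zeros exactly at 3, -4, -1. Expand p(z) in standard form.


The polynomial is p(z) = ∏_{α ∈ S} (z − α), where S = {3, -4, -1}.
Expanding the product yields: p(z) = z^3 + 2·z^2 -11·z -12.
The resulting polynomial has degree 3 and real coefficients as required.

p(z) = z^3 + 2·z^2 -11·z -12.


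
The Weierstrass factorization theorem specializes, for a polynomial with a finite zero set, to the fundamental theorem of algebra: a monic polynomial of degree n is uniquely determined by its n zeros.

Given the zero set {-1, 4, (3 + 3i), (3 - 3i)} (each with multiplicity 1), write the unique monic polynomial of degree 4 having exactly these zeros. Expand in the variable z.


The polynomial is p(z) = ∏_{α ∈ S} (z − α), where S = {-1, 4, (3 + 3i), (3 - 3i)}.
Expanding the product yields: p(z) = z^4 -9·z^3 + 32·z^2 -30·z -72.
Note conjugate pairs combine to real quadratics: (z − (3+3i))(z − (3−3i)) = z² − 6z + 18.
The resulting polynomial has degree 4 and real coefficients as required.

p(z) = z^4 -9·z^3 + 32·z^2 -30·z -72.


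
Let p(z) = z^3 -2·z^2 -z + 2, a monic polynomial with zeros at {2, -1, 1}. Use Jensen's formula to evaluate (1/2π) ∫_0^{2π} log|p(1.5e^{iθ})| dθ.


Zeros: -1, 1, 2; r = 1.5.
Inside |z| < r: -1, 1. Outside (|z| ≥ r): 2.
p(0) = 2, so log|p(0)| = log(2) = 0.6931.
Apply Jensen: I(r) = log|p(0)| + Σ_k log(r/|z_k|), summed over zeros inside |z| < r.
  log(r/|z_k|) for z_k = -1: log(1.5/1) = 0.4055
  log(r/|z_k|) for z_k = 1: log(1.5/1) = 0.4055
  Outside zeros (2) contribute nothing to the Jensen sum.
Sum over inside zeros: 0.8109.
I(r) = log|p(0)| + (inside sum) = 0.6931 + 0.8109 = 1.5041.
Note: since some zeros are outside |z| ≤ r, the simplified n·log(r) form does NOT apply — only the inside zeros contribute.

I(r) ≈ 1.5041.


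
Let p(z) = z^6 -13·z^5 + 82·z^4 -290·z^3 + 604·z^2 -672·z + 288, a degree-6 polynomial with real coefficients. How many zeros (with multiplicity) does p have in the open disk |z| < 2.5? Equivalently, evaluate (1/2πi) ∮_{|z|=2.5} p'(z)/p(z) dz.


The zeros of p are: 1, (2 + 2i), (2 - 2i), 2, (3 + 3i), (3 - 3i).
Their magnitudes are: 1, 2.828, 2.828, 2, 4.243, 4.243.
Zeros with |z| < R = 2.5: 1, 2.
Count = 2.
By the argument principle, (1/2πi) ∮_{|z|=R} p'(z)/p(z) dz equals exactly this count.

Number of zeros inside |z| < 2.5: 2.


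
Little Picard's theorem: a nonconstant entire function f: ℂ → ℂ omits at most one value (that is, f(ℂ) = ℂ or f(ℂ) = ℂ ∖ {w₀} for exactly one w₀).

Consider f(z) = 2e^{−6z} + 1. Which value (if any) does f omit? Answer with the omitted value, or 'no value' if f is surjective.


Little Picard bounds the complement of f(ℂ) to at most one point.
e^{−6z} is never zero on ℂ, so 2·e^{−6z} takes every value in ℂ ∖ {0}. Adding 1 shifts the range to ℂ ∖ {1}. Thus f omits exactly the value 1.

Omitted value: 1.


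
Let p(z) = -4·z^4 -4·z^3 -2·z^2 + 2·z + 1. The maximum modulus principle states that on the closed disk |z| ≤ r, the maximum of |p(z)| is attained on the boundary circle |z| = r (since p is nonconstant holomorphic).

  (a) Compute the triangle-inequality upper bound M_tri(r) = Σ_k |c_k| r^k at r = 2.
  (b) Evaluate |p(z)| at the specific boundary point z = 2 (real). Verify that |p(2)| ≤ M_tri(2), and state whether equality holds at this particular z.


Coefficients: c_0 = 1, c_1 = 2, c_2 = -2, c_3 = -4, c_4 = -4. Radius r = 2.
Part (a). Triangle bound: M_tri(r) = Σ_k |c_k| r^k
  = |1|·2^0 + |2|·2^1 + |-2|·2^2 + |-4|·2^3 + |-4|·2^4
  = 1 + 4 + 8 + 32 + 64 = 109.
This bounds M(r) := max_{|z|=r} |p(z)| from above; equality holds iff all terms c_k z^k can be made to align in phase at a single z on |z|=r.
Part (b). At z = 2 (real, on the circle |z| = r):
  p(2) = (1)·2^0 + (2)·2^1 + (-2)·2^2 + (-4)·2^3 + (-4)·2^4 = -99.
  |p(2)| = 99.
Check: |p(2)| = 99 ≤ 109 = M_tri(2). ✓ Equality does not hold at z = 2 (the coefficients have mixed signs, so the terms do not all align in phase there).

M_tri(2) = 109; |p(2)| = 99; equality at z=2: no.


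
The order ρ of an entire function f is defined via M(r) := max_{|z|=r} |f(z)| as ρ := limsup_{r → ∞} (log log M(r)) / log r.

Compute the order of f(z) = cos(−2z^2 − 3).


Write cos(w) = (e^{iw} ± e^{−iw})/(2 or 2i), so |cos(w)| ≤ e^{|w|}. With w = −2z^2 − 3, |w| ≤ 2r^2 + 3 on |z|=r, giving M(r) ≤ e^{2r^2 + 3} and ρ ≤ 2. For the lower bound, choose z on |z|=r with -2z^2 purely imaginary of modulus 2r^2; then |cos(−2z^2 − 3)| grows like e^{2r^2}/2, so ρ ≥ 2. Hence ρ = 2.
Therefore ρ = 2.

Order ρ = 2.


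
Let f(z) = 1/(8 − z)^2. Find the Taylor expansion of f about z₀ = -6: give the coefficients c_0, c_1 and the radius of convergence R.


Let w = z − z₀, so z = z₀ + w.
Then 8 − z = 8 − (z₀ + w) = (8 − z₀) − w = 14 − w.
f(z) = 1/(14 − w)^2 = (1/(14)^2) · (1 − w/(14))^{−2}.
By the binomial series (1−u)^{−2} = Σ_{n≥0} C(n+1, 1) u^n for |u|<1, with u = w/(14):
  c_n = C(n+1, 1) / (14)^(n+2).
  c_0 = 1/(14)^2 = 1/196.
  c_1 = 2/(14)^3 = 1/1372.
The series is valid for |w/d| < 1, i.e. |z − z₀| < |d|.
Radius of convergence: R = |8 − z₀| = |14| = 14 (distance from z₀ to the singularity z = 8).

c_0 = 1/196, c_1 = 1/1372; R = 14.


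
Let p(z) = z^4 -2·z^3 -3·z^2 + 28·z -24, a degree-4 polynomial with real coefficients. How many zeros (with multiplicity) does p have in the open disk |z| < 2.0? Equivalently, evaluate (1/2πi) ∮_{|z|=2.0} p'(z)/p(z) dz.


The zeros of p are: -3, 1, (2 + 2i), (2 - 2i).
Their magnitudes are: 3, 1, 2.828, 2.828.
Zeros with |z| < R = 2.0: 1.
Count = 1.
By the argument principle, (1/2πi) ∮_{|z|=R} p'(z)/p(z) dz equals exactly this count.

Number of zeros inside |z| < 2.0: 1.


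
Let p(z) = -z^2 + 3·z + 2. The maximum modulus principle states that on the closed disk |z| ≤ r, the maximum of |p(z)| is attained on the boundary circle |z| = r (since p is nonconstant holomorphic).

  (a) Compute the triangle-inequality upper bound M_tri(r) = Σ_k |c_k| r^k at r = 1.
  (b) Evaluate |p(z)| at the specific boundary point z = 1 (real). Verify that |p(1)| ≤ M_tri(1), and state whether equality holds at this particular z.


Coefficients: c_0 = 2, c_1 = 3, c_2 = -1. Radius r = 1.
Part (a). Triangle bound: M_tri(r) = Σ_k |c_k| r^k
  = |2|·1^0 + |3|·1^1 + |-1|·1^2
  = 2 + 3 + 1 = 6.
This bounds M(r) := max_{|z|=r} |p(z)| from above; equality holds iff all terms c_k z^k can be made to align in phase at a single z on |z|=r.
Part (b). At z = 1 (real, on the circle |z| = r):
  p(1) = (2)·1^0 + (3)·1^1 + (-1)·1^2 = 4.
  |p(1)| = 4.
Check: |p(1)| = 4 ≤ 6 = M_tri(1). ✓ Equality does not hold at z = 1 (the coefficients have mixed signs, so the terms do not all align in phase there).

M_tri(1) = 6; |p(1)| = 4; equality at z=1: no.


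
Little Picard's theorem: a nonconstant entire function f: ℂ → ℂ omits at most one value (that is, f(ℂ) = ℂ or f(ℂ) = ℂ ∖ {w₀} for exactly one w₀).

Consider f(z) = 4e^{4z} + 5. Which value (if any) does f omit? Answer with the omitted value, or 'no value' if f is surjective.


Little Picard bounds the complement of f(ℂ) to at most one point.
e^{4z} is never zero on ℂ, so 4·e^{4z} takes every value in ℂ ∖ {0}. Adding 5 shifts the range to ℂ ∖ {5}. Thus f omits exactly the value 5.

Omitted value: 5.


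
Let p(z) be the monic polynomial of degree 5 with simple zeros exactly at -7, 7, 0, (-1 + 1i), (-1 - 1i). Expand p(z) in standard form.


The polynomial is p(z) = ∏_{α ∈ S} (z − α), where S = {-7, 7, 0, (-1 + 1i), (-1 - 1i)}.
Expanding the product yields: p(z) = z^5 + 2·z^4 -47·z^3 -98·z^2 -98·z.
Note conjugate pairs combine to real quadratics: (z − (-1+1i))(z − (-1−1i)) = z² + 2z + 2.
The resulting polynomial has degree 5 and real coefficients as required.

p(z) = z^5 + 2·z^4 -47·z^3 -98·z^2 -98·z.
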